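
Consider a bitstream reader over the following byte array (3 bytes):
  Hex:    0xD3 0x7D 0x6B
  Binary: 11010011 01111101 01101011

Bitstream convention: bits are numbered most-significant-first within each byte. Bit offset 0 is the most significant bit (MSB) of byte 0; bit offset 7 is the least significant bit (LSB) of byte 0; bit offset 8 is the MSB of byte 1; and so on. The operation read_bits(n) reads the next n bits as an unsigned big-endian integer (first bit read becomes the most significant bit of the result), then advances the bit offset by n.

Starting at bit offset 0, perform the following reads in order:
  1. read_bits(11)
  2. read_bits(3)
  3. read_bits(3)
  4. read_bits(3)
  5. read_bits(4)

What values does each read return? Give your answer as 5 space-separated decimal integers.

Read 1: bits[0:11] width=11 -> value=1691 (bin 11010011011); offset now 11 = byte 1 bit 3; 13 bits remain
Read 2: bits[11:14] width=3 -> value=7 (bin 111); offset now 14 = byte 1 bit 6; 10 bits remain
Read 3: bits[14:17] width=3 -> value=2 (bin 010); offset now 17 = byte 2 bit 1; 7 bits remain
Read 4: bits[17:20] width=3 -> value=6 (bin 110); offset now 20 = byte 2 bit 4; 4 bits remain
Read 5: bits[20:24] width=4 -> value=11 (bin 1011); offset now 24 = byte 3 bit 0; 0 bits remain

Answer: 1691 7 2 6 11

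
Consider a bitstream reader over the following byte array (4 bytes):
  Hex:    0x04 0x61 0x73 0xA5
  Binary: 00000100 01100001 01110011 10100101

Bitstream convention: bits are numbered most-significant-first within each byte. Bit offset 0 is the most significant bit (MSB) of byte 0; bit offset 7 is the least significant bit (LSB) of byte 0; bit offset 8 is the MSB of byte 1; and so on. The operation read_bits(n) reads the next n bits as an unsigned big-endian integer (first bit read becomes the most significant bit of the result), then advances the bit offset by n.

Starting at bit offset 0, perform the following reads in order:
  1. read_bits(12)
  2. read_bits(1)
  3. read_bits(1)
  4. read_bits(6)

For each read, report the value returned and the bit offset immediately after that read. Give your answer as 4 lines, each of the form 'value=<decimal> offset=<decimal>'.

Read 1: bits[0:12] width=12 -> value=70 (bin 000001000110); offset now 12 = byte 1 bit 4; 20 bits remain
Read 2: bits[12:13] width=1 -> value=0 (bin 0); offset now 13 = byte 1 bit 5; 19 bits remain
Read 3: bits[13:14] width=1 -> value=0 (bin 0); offset now 14 = byte 1 bit 6; 18 bits remain
Read 4: bits[14:20] width=6 -> value=23 (bin 010111); offset now 20 = byte 2 bit 4; 12 bits remain

Answer: value=70 offset=12
value=0 offset=13
value=0 offset=14
value=23 offset=20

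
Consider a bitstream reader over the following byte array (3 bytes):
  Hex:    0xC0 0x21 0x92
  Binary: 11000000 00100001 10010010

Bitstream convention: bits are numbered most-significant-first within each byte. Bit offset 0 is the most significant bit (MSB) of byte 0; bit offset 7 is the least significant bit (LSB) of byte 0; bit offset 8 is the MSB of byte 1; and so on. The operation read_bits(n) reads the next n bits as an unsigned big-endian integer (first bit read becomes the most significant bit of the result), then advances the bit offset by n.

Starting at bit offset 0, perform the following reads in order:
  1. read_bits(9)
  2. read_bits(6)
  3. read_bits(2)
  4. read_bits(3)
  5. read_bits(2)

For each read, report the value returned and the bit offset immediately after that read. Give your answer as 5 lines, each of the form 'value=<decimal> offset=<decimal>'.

Answer: value=384 offset=9
value=16 offset=15
value=3 offset=17
value=1 offset=20
value=0 offset=22

Derivation:
Read 1: bits[0:9] width=9 -> value=384 (bin 110000000); offset now 9 = byte 1 bit 1; 15 bits remain
Read 2: bits[9:15] width=6 -> value=16 (bin 010000); offset now 15 = byte 1 bit 7; 9 bits remain
Read 3: bits[15:17] width=2 -> value=3 (bin 11); offset now 17 = byte 2 bit 1; 7 bits remain
Read 4: bits[17:20] width=3 -> value=1 (bin 001); offset now 20 = byte 2 bit 4; 4 bits remain
Read 5: bits[20:22] width=2 -> value=0 (bin 00); offset now 22 = byte 2 bit 6; 2 bits remain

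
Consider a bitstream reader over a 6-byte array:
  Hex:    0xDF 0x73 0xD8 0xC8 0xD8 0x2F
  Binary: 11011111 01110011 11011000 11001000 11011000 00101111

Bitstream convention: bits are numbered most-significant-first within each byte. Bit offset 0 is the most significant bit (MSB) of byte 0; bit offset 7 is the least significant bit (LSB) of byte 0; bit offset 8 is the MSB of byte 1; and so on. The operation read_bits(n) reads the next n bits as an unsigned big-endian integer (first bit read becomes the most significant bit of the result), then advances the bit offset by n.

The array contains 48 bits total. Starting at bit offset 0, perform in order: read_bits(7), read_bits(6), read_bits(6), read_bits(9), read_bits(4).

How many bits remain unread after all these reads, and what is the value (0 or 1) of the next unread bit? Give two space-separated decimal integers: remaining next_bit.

Answer: 16 1

Derivation:
Read 1: bits[0:7] width=7 -> value=111 (bin 1101111); offset now 7 = byte 0 bit 7; 41 bits remain
Read 2: bits[7:13] width=6 -> value=46 (bin 101110); offset now 13 = byte 1 bit 5; 35 bits remain
Read 3: bits[13:19] width=6 -> value=30 (bin 011110); offset now 19 = byte 2 bit 3; 29 bits remain
Read 4: bits[19:28] width=9 -> value=396 (bin 110001100); offset now 28 = byte 3 bit 4; 20 bits remain
Read 5: bits[28:32] width=4 -> value=8 (bin 1000); offset now 32 = byte 4 bit 0; 16 bits remain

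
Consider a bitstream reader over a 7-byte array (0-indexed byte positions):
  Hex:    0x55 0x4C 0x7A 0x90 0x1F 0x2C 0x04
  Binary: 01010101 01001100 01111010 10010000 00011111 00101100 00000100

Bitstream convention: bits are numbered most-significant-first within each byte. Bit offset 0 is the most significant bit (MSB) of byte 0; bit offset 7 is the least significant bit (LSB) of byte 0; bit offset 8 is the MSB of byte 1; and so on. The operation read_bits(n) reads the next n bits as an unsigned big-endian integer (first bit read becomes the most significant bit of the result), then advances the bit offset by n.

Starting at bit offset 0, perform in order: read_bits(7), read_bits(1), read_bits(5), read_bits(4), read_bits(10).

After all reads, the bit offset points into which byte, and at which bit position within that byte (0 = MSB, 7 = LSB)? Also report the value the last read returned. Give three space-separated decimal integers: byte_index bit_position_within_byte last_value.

Answer: 3 3 980

Derivation:
Read 1: bits[0:7] width=7 -> value=42 (bin 0101010); offset now 7 = byte 0 bit 7; 49 bits remain
Read 2: bits[7:8] width=1 -> value=1 (bin 1); offset now 8 = byte 1 bit 0; 48 bits remain
Read 3: bits[8:13] width=5 -> value=9 (bin 01001); offset now 13 = byte 1 bit 5; 43 bits remain
Read 4: bits[13:17] width=4 -> value=8 (bin 1000); offset now 17 = byte 2 bit 1; 39 bits remain
Read 5: bits[17:27] width=10 -> value=980 (bin 1111010100); offset now 27 = byte 3 bit 3; 29 bits remain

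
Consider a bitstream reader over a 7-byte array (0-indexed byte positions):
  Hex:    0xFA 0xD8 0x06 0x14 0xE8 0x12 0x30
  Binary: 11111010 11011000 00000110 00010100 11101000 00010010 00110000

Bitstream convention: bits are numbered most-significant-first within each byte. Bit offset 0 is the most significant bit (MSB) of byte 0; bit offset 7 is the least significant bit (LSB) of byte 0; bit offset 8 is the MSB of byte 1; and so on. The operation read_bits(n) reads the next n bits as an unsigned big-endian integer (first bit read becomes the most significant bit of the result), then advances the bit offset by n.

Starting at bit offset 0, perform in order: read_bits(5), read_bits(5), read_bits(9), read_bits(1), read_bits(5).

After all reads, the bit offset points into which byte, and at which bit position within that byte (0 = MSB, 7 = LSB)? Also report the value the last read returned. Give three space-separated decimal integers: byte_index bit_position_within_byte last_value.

Answer: 3 1 12

Derivation:
Read 1: bits[0:5] width=5 -> value=31 (bin 11111); offset now 5 = byte 0 bit 5; 51 bits remain
Read 2: bits[5:10] width=5 -> value=11 (bin 01011); offset now 10 = byte 1 bit 2; 46 bits remain
Read 3: bits[10:19] width=9 -> value=192 (bin 011000000); offset now 19 = byte 2 bit 3; 37 bits remain
Read 4: bits[19:20] width=1 -> value=0 (bin 0); offset now 20 = byte 2 bit 4; 36 bits remain
Read 5: bits[20:25] width=5 -> value=12 (bin 01100); offset now 25 = byte 3 bit 1; 31 bits remain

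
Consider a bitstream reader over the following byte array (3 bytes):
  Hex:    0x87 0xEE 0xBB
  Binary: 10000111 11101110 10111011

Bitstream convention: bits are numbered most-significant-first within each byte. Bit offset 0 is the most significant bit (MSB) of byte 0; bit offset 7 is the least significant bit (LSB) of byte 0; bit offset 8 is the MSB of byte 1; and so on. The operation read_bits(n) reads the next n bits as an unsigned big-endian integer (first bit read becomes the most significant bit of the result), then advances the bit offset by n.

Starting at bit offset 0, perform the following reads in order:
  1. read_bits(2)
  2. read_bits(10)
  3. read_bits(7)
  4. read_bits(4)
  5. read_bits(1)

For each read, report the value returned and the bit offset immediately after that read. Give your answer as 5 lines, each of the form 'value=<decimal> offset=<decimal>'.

Answer: value=2 offset=2
value=126 offset=12
value=117 offset=19
value=13 offset=23
value=1 offset=24

Derivation:
Read 1: bits[0:2] width=2 -> value=2 (bin 10); offset now 2 = byte 0 bit 2; 22 bits remain
Read 2: bits[2:12] width=10 -> value=126 (bin 0001111110); offset now 12 = byte 1 bit 4; 12 bits remain
Read 3: bits[12:19] width=7 -> value=117 (bin 1110101); offset now 19 = byte 2 bit 3; 5 bits remain
Read 4: bits[19:23] width=4 -> value=13 (bin 1101); offset now 23 = byte 2 bit 7; 1 bits remain
Read 5: bits[23:24] width=1 -> value=1 (bin 1); offset now 24 = byte 3 bit 0; 0 bits remain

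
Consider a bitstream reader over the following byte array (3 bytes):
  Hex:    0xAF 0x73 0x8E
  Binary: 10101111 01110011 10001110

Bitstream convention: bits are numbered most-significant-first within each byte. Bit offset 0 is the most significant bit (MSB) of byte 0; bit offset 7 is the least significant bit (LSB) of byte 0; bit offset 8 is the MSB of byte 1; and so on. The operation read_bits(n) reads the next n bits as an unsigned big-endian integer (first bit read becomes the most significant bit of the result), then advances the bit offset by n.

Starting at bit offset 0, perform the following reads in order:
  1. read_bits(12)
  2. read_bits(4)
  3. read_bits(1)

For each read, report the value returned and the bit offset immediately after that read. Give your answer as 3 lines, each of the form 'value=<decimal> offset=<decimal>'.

Answer: value=2807 offset=12
value=3 offset=16
value=1 offset=17

Derivation:
Read 1: bits[0:12] width=12 -> value=2807 (bin 101011110111); offset now 12 = byte 1 bit 4; 12 bits remain
Read 2: bits[12:16] width=4 -> value=3 (bin 0011); offset now 16 = byte 2 bit 0; 8 bits remain
Read 3: bits[16:17] width=1 -> value=1 (bin 1); offset now 17 = byte 2 bit 1; 7 bits remain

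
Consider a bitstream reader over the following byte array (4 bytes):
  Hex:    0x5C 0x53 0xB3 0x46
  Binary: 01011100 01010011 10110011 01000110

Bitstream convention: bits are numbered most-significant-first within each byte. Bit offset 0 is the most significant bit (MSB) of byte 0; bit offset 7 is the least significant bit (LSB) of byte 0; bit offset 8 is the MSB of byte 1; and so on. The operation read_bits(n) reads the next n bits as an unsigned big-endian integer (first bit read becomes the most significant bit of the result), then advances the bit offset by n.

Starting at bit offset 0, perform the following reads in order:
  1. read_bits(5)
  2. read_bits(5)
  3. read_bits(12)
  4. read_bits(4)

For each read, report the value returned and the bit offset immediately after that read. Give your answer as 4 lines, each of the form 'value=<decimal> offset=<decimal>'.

Read 1: bits[0:5] width=5 -> value=11 (bin 01011); offset now 5 = byte 0 bit 5; 27 bits remain
Read 2: bits[5:10] width=5 -> value=17 (bin 10001); offset now 10 = byte 1 bit 2; 22 bits remain
Read 3: bits[10:22] width=12 -> value=1260 (bin 010011101100); offset now 22 = byte 2 bit 6; 10 bits remain
Read 4: bits[22:26] width=4 -> value=13 (bin 1101); offset now 26 = byte 3 bit 2; 6 bits remain

Answer: value=11 offset=5
value=17 offset=10
value=1260 offset=22
value=13 offset=26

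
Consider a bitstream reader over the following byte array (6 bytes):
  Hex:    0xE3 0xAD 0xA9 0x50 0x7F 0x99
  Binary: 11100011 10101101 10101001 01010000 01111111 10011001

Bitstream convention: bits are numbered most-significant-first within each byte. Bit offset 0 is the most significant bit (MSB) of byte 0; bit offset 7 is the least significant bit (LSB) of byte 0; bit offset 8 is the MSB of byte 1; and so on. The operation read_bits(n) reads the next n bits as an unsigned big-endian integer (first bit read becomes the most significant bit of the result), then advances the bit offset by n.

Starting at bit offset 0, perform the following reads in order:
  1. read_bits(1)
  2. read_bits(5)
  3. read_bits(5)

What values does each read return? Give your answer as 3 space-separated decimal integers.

Answer: 1 24 29

Derivation:
Read 1: bits[0:1] width=1 -> value=1 (bin 1); offset now 1 = byte 0 bit 1; 47 bits remain
Read 2: bits[1:6] width=5 -> value=24 (bin 11000); offset now 6 = byte 0 bit 6; 42 bits remain
Read 3: bits[6:11] width=5 -> value=29 (bin 11101); offset now 11 = byte 1 bit 3; 37 bits remain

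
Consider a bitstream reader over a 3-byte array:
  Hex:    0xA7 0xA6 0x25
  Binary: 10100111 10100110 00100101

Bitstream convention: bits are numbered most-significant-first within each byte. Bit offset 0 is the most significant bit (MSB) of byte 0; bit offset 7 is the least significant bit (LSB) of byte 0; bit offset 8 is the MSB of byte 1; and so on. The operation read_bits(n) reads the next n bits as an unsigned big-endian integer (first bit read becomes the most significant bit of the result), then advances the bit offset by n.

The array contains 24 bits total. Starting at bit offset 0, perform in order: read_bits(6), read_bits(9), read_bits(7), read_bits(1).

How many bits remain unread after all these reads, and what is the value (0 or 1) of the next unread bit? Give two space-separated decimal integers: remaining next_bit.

Answer: 1 1

Derivation:
Read 1: bits[0:6] width=6 -> value=41 (bin 101001); offset now 6 = byte 0 bit 6; 18 bits remain
Read 2: bits[6:15] width=9 -> value=467 (bin 111010011); offset now 15 = byte 1 bit 7; 9 bits remain
Read 3: bits[15:22] width=7 -> value=9 (bin 0001001); offset now 22 = byte 2 bit 6; 2 bits remain
Read 4: bits[22:23] width=1 -> value=0 (bin 0); offset now 23 = byte 2 bit 7; 1 bits remain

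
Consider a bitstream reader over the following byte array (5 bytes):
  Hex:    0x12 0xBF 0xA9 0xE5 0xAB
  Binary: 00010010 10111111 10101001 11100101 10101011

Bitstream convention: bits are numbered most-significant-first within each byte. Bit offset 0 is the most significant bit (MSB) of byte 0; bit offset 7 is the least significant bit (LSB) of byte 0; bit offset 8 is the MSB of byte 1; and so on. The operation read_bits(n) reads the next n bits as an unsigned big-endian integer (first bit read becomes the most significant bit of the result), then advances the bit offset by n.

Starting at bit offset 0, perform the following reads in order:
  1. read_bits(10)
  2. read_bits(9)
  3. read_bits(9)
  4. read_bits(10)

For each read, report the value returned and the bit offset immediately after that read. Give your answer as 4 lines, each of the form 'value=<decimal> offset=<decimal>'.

Read 1: bits[0:10] width=10 -> value=74 (bin 0001001010); offset now 10 = byte 1 bit 2; 30 bits remain
Read 2: bits[10:19] width=9 -> value=509 (bin 111111101); offset now 19 = byte 2 bit 3; 21 bits remain
Read 3: bits[19:28] width=9 -> value=158 (bin 010011110); offset now 28 = byte 3 bit 4; 12 bits remain
Read 4: bits[28:38] width=10 -> value=362 (bin 0101101010); offset now 38 = byte 4 bit 6; 2 bits remain

Answer: value=74 offset=10
value=509 offset=19
value=158 offset=28
value=362 offset=38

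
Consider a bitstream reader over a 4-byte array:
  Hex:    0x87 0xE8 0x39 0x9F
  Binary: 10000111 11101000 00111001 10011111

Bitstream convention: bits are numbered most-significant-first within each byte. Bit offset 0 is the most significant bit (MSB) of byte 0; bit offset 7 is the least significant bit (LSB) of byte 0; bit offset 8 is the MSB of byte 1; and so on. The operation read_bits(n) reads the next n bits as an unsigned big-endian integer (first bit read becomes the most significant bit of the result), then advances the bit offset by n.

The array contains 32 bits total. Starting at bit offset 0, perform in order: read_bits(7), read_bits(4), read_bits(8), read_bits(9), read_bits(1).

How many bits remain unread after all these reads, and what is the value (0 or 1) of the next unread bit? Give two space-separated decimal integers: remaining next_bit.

Read 1: bits[0:7] width=7 -> value=67 (bin 1000011); offset now 7 = byte 0 bit 7; 25 bits remain
Read 2: bits[7:11] width=4 -> value=15 (bin 1111); offset now 11 = byte 1 bit 3; 21 bits remain
Read 3: bits[11:19] width=8 -> value=65 (bin 01000001); offset now 19 = byte 2 bit 3; 13 bits remain
Read 4: bits[19:28] width=9 -> value=409 (bin 110011001); offset now 28 = byte 3 bit 4; 4 bits remain
Read 5: bits[28:29] width=1 -> value=1 (bin 1); offset now 29 = byte 3 bit 5; 3 bits remain

Answer: 3 1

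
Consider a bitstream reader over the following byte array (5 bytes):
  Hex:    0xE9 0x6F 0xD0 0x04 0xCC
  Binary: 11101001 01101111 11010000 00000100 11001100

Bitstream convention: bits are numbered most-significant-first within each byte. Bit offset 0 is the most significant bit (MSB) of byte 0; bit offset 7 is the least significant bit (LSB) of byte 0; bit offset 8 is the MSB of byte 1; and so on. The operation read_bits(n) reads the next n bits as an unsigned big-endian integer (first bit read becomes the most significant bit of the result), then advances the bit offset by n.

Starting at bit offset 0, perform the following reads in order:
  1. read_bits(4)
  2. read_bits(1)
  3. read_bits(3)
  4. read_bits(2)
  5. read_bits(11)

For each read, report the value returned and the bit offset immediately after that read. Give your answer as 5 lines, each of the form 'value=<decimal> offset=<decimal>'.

Read 1: bits[0:4] width=4 -> value=14 (bin 1110); offset now 4 = byte 0 bit 4; 36 bits remain
Read 2: bits[4:5] width=1 -> value=1 (bin 1); offset now 5 = byte 0 bit 5; 35 bits remain
Read 3: bits[5:8] width=3 -> value=1 (bin 001); offset now 8 = byte 1 bit 0; 32 bits remain
Read 4: bits[8:10] width=2 -> value=1 (bin 01); offset now 10 = byte 1 bit 2; 30 bits remain
Read 5: bits[10:21] width=11 -> value=1530 (bin 10111111010); offset now 21 = byte 2 bit 5; 19 bits remain

Answer: value=14 offset=4
value=1 offset=5
value=1 offset=8
value=1 offset=10
value=1530 offset=21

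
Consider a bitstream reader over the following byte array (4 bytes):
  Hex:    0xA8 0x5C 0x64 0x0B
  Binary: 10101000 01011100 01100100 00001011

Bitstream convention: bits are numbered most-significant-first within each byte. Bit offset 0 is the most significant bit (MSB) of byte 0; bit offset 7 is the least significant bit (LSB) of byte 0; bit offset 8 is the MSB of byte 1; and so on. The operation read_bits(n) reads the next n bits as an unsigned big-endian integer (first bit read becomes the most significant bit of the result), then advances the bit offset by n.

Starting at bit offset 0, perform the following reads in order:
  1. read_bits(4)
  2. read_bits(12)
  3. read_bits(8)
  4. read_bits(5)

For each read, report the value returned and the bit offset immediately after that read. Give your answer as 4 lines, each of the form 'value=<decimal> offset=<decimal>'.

Read 1: bits[0:4] width=4 -> value=10 (bin 1010); offset now 4 = byte 0 bit 4; 28 bits remain
Read 2: bits[4:16] width=12 -> value=2140 (bin 100001011100); offset now 16 = byte 2 bit 0; 16 bits remain
Read 3: bits[16:24] width=8 -> value=100 (bin 01100100); offset now 24 = byte 3 bit 0; 8 bits remain
Read 4: bits[24:29] width=5 -> value=1 (bin 00001); offset now 29 = byte 3 bit 5; 3 bits remain

Answer: value=10 offset=4
value=2140 offset=16
value=100 offset=24
value=1 offset=29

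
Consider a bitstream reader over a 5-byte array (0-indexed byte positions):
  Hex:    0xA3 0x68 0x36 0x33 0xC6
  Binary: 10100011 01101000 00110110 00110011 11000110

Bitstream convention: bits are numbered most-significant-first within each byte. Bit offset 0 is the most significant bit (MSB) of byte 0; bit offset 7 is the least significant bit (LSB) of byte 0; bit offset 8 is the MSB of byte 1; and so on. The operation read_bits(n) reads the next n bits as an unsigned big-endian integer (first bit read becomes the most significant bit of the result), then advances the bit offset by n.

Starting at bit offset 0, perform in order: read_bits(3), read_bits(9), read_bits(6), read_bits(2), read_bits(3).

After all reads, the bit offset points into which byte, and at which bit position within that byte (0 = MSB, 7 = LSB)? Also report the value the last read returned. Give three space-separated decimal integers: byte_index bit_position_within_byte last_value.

Answer: 2 7 3

Derivation:
Read 1: bits[0:3] width=3 -> value=5 (bin 101); offset now 3 = byte 0 bit 3; 37 bits remain
Read 2: bits[3:12] width=9 -> value=54 (bin 000110110); offset now 12 = byte 1 bit 4; 28 bits remain
Read 3: bits[12:18] width=6 -> value=32 (bin 100000); offset now 18 = byte 2 bit 2; 22 bits remain
Read 4: bits[18:20] width=2 -> value=3 (bin 11); offset now 20 = byte 2 bit 4; 20 bits remain
Read 5: bits[20:23] width=3 -> value=3 (bin 011); offset now 23 = byte 2 bit 7; 17 bits remain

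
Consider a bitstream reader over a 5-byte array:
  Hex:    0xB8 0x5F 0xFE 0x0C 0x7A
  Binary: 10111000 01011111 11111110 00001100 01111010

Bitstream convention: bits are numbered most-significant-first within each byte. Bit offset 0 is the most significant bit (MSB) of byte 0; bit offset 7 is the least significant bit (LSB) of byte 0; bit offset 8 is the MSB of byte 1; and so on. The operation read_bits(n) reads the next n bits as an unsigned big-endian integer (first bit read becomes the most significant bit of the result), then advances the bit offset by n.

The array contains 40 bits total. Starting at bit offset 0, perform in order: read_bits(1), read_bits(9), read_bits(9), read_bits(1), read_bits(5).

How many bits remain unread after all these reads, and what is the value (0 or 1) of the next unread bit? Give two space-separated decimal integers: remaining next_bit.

Read 1: bits[0:1] width=1 -> value=1 (bin 1); offset now 1 = byte 0 bit 1; 39 bits remain
Read 2: bits[1:10] width=9 -> value=225 (bin 011100001); offset now 10 = byte 1 bit 2; 30 bits remain
Read 3: bits[10:19] width=9 -> value=255 (bin 011111111); offset now 19 = byte 2 bit 3; 21 bits remain
Read 4: bits[19:20] width=1 -> value=1 (bin 1); offset now 20 = byte 2 bit 4; 20 bits remain
Read 5: bits[20:25] width=5 -> value=28 (bin 11100); offset now 25 = byte 3 bit 1; 15 bits remain

Answer: 15 0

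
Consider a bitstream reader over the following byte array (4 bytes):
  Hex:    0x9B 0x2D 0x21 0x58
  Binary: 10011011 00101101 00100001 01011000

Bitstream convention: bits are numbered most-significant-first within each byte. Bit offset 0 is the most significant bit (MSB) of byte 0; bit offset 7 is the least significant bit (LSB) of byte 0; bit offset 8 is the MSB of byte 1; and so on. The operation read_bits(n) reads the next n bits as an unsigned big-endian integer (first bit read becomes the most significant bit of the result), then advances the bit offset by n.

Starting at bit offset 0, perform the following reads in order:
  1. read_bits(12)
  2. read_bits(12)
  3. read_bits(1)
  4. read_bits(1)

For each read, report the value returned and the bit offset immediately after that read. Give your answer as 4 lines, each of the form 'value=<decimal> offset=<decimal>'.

Answer: value=2482 offset=12
value=3361 offset=24
value=0 offset=25
value=1 offset=26

Derivation:
Read 1: bits[0:12] width=12 -> value=2482 (bin 100110110010); offset now 12 = byte 1 bit 4; 20 bits remain
Read 2: bits[12:24] width=12 -> value=3361 (bin 110100100001); offset now 24 = byte 3 bit 0; 8 bits remain
Read 3: bits[24:25] width=1 -> value=0 (bin 0); offset now 25 = byte 3 bit 1; 7 bits remain
Read 4: bits[25:26] width=1 -> value=1 (bin 1); offset now 26 = byte 3 bit 2; 6 bits remain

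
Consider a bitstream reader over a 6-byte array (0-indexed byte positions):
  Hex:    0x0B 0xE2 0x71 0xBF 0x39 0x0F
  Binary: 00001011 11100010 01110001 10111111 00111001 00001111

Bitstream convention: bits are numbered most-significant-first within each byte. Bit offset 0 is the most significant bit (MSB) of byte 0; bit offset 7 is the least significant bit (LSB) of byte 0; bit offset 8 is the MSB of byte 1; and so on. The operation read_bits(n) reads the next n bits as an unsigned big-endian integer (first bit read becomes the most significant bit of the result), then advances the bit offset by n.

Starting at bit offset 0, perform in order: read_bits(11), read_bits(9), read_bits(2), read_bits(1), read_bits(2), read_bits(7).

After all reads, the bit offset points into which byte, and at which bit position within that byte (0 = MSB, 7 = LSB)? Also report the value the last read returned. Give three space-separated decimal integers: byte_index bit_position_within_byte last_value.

Answer: 4 0 63

Derivation:
Read 1: bits[0:11] width=11 -> value=95 (bin 00001011111); offset now 11 = byte 1 bit 3; 37 bits remain
Read 2: bits[11:20] width=9 -> value=39 (bin 000100111); offset now 20 = byte 2 bit 4; 28 bits remain
Read 3: bits[20:22] width=2 -> value=0 (bin 00); offset now 22 = byte 2 bit 6; 26 bits remain
Read 4: bits[22:23] width=1 -> value=0 (bin 0); offset now 23 = byte 2 bit 7; 25 bits remain
Read 5: bits[23:25] width=2 -> value=3 (bin 11); offset now 25 = byte 3 bit 1; 23 bits remain
Read 6: bits[25:32] width=7 -> value=63 (bin 0111111); offset now 32 = byte 4 bit 0; 16 bits remain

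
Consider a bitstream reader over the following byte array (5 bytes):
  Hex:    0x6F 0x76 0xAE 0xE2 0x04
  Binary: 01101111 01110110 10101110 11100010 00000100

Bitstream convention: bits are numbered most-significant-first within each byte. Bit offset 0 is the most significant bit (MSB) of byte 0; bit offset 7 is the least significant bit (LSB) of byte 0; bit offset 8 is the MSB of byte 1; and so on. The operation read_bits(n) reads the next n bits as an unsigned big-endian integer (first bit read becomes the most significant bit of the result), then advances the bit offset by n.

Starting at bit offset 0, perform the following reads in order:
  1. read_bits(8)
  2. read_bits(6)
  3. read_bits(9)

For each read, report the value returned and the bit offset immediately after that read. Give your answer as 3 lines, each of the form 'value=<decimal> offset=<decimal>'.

Read 1: bits[0:8] width=8 -> value=111 (bin 01101111); offset now 8 = byte 1 bit 0; 32 bits remain
Read 2: bits[8:14] width=6 -> value=29 (bin 011101); offset now 14 = byte 1 bit 6; 26 bits remain
Read 3: bits[14:23] width=9 -> value=343 (bin 101010111); offset now 23 = byte 2 bit 7; 17 bits remain

Answer: value=111 offset=8
value=29 offset=14
value=343 offset=23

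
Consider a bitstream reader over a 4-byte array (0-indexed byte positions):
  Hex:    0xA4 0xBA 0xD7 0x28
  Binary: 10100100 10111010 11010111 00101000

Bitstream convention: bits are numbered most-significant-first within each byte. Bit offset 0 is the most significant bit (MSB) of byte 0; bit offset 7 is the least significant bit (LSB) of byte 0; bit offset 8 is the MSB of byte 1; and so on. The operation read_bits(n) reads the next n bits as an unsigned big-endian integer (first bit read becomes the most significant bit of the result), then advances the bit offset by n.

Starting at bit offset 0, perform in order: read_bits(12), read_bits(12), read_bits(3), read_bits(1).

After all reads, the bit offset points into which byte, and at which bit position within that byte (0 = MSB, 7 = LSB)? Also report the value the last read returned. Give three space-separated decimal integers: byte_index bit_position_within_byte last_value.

Read 1: bits[0:12] width=12 -> value=2635 (bin 101001001011); offset now 12 = byte 1 bit 4; 20 bits remain
Read 2: bits[12:24] width=12 -> value=2775 (bin 101011010111); offset now 24 = byte 3 bit 0; 8 bits remain
Read 3: bits[24:27] width=3 -> value=1 (bin 001); offset now 27 = byte 3 bit 3; 5 bits remain
Read 4: bits[27:28] width=1 -> value=0 (bin 0); offset now 28 = byte 3 bit 4; 4 bits remain

Answer: 3 4 0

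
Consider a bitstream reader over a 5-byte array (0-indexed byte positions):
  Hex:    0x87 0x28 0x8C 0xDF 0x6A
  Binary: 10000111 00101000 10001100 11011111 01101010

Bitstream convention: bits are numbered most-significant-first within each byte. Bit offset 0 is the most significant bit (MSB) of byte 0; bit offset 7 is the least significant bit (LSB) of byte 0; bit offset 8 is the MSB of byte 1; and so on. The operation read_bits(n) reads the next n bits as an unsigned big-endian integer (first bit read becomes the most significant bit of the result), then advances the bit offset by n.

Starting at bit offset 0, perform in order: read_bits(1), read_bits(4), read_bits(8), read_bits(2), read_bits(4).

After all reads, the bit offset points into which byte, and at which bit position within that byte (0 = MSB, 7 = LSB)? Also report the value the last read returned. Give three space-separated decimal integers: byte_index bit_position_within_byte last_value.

Read 1: bits[0:1] width=1 -> value=1 (bin 1); offset now 1 = byte 0 bit 1; 39 bits remain
Read 2: bits[1:5] width=4 -> value=0 (bin 0000); offset now 5 = byte 0 bit 5; 35 bits remain
Read 3: bits[5:13] width=8 -> value=229 (bin 11100101); offset now 13 = byte 1 bit 5; 27 bits remain
Read 4: bits[13:15] width=2 -> value=0 (bin 00); offset now 15 = byte 1 bit 7; 25 bits remain
Read 5: bits[15:19] width=4 -> value=4 (bin 0100); offset now 19 = byte 2 bit 3; 21 bits remain

Answer: 2 3 4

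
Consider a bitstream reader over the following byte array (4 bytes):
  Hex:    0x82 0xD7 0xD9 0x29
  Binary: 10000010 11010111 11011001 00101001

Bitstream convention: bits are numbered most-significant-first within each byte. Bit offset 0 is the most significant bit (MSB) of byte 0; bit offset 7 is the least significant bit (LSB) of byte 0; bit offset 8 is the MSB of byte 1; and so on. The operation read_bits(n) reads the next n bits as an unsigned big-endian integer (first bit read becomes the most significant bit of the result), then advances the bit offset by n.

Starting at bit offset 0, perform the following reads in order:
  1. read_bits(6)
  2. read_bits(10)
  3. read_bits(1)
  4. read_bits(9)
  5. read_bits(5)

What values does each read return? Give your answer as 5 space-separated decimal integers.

Read 1: bits[0:6] width=6 -> value=32 (bin 100000); offset now 6 = byte 0 bit 6; 26 bits remain
Read 2: bits[6:16] width=10 -> value=727 (bin 1011010111); offset now 16 = byte 2 bit 0; 16 bits remain
Read 3: bits[16:17] width=1 -> value=1 (bin 1); offset now 17 = byte 2 bit 1; 15 bits remain
Read 4: bits[17:26] width=9 -> value=356 (bin 101100100); offset now 26 = byte 3 bit 2; 6 bits remain
Read 5: bits[26:31] width=5 -> value=20 (bin 10100); offset now 31 = byte 3 bit 7; 1 bits remain

Answer: 32 727 1 356 20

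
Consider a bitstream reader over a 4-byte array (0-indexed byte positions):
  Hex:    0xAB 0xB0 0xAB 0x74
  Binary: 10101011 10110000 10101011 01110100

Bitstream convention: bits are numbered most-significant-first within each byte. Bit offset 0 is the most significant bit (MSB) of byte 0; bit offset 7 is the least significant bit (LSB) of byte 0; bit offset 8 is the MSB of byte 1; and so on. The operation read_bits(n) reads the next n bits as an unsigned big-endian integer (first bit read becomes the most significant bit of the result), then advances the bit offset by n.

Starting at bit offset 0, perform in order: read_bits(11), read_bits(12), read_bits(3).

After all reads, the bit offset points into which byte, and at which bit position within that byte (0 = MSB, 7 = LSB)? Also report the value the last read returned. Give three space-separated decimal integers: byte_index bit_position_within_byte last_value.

Answer: 3 2 5

Derivation:
Read 1: bits[0:11] width=11 -> value=1373 (bin 10101011101); offset now 11 = byte 1 bit 3; 21 bits remain
Read 2: bits[11:23] width=12 -> value=2133 (bin 100001010101); offset now 23 = byte 2 bit 7; 9 bits remain
Read 3: bits[23:26] width=3 -> value=5 (bin 101); offset now 26 = byte 3 bit 2; 6 bits remain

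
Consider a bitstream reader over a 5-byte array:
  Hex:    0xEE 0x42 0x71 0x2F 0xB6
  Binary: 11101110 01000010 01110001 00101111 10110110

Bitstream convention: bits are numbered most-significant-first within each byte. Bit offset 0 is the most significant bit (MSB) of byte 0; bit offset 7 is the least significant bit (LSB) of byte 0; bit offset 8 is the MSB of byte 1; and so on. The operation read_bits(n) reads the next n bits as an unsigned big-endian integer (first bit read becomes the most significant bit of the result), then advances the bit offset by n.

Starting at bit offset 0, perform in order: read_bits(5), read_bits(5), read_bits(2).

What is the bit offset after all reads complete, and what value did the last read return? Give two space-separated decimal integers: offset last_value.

Read 1: bits[0:5] width=5 -> value=29 (bin 11101); offset now 5 = byte 0 bit 5; 35 bits remain
Read 2: bits[5:10] width=5 -> value=25 (bin 11001); offset now 10 = byte 1 bit 2; 30 bits remain
Read 3: bits[10:12] width=2 -> value=0 (bin 00); offset now 12 = byte 1 bit 4; 28 bits remain

Answer: 12 0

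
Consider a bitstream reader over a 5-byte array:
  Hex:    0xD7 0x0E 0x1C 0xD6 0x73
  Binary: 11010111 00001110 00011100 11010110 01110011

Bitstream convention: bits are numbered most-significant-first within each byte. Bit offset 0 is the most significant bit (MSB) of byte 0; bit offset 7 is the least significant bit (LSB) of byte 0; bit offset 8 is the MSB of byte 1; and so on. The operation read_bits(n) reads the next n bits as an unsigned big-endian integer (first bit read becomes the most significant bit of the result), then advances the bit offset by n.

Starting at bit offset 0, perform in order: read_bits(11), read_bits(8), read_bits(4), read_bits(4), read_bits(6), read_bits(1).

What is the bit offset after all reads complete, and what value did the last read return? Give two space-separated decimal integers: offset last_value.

Answer: 34 1

Derivation:
Read 1: bits[0:11] width=11 -> value=1720 (bin 11010111000); offset now 11 = byte 1 bit 3; 29 bits remain
Read 2: bits[11:19] width=8 -> value=112 (bin 01110000); offset now 19 = byte 2 bit 3; 21 bits remain
Read 3: bits[19:23] width=4 -> value=14 (bin 1110); offset now 23 = byte 2 bit 7; 17 bits remain
Read 4: bits[23:27] width=4 -> value=6 (bin 0110); offset now 27 = byte 3 bit 3; 13 bits remain
Read 5: bits[27:33] width=6 -> value=44 (bin 101100); offset now 33 = byte 4 bit 1; 7 bits remain
Read 6: bits[33:34] width=1 -> value=1 (bin 1); offset now 34 = byte 4 bit 2; 6 bits remain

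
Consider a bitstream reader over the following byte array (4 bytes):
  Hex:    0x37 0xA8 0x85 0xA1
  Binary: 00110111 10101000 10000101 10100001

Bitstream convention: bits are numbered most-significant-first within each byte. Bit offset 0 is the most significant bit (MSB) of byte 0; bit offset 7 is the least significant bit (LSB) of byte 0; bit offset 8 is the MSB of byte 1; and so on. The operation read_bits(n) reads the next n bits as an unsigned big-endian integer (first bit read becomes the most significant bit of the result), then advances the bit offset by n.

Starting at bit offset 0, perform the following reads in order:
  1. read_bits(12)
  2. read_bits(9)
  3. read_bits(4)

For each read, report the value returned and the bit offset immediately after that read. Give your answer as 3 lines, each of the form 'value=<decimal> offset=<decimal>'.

Read 1: bits[0:12] width=12 -> value=890 (bin 001101111010); offset now 12 = byte 1 bit 4; 20 bits remain
Read 2: bits[12:21] width=9 -> value=272 (bin 100010000); offset now 21 = byte 2 bit 5; 11 bits remain
Read 3: bits[21:25] width=4 -> value=11 (bin 1011); offset now 25 = byte 3 bit 1; 7 bits remain

Answer: value=890 offset=12
value=272 offset=21
value=11 offset=25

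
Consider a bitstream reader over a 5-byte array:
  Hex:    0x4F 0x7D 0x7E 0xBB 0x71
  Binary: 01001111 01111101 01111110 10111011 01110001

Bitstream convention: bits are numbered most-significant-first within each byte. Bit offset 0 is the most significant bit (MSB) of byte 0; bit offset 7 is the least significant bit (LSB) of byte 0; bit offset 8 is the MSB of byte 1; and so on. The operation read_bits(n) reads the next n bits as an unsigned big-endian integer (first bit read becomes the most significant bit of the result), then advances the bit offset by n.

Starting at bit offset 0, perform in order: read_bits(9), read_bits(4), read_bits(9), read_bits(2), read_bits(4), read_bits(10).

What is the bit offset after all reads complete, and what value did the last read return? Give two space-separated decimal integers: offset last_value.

Read 1: bits[0:9] width=9 -> value=158 (bin 010011110); offset now 9 = byte 1 bit 1; 31 bits remain
Read 2: bits[9:13] width=4 -> value=15 (bin 1111); offset now 13 = byte 1 bit 5; 27 bits remain
Read 3: bits[13:22] width=9 -> value=351 (bin 101011111); offset now 22 = byte 2 bit 6; 18 bits remain
Read 4: bits[22:24] width=2 -> value=2 (bin 10); offset now 24 = byte 3 bit 0; 16 bits remain
Read 5: bits[24:28] width=4 -> value=11 (bin 1011); offset now 28 = byte 3 bit 4; 12 bits remain
Read 6: bits[28:38] width=10 -> value=732 (bin 1011011100); offset now 38 = byte 4 bit 6; 2 bits remain

Answer: 38 732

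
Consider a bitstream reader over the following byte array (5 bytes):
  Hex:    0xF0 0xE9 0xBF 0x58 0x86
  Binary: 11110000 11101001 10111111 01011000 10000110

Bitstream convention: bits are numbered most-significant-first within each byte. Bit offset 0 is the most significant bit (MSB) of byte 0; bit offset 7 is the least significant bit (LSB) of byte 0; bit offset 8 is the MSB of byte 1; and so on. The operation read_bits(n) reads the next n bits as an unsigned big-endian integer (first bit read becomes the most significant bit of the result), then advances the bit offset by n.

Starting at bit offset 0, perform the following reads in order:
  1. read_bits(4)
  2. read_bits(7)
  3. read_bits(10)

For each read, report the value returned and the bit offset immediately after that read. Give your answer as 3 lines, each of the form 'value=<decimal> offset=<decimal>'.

Read 1: bits[0:4] width=4 -> value=15 (bin 1111); offset now 4 = byte 0 bit 4; 36 bits remain
Read 2: bits[4:11] width=7 -> value=7 (bin 0000111); offset now 11 = byte 1 bit 3; 29 bits remain
Read 3: bits[11:21] width=10 -> value=311 (bin 0100110111); offset now 21 = byte 2 bit 5; 19 bits remain

Answer: value=15 offset=4
value=7 offset=11
value=311 offset=21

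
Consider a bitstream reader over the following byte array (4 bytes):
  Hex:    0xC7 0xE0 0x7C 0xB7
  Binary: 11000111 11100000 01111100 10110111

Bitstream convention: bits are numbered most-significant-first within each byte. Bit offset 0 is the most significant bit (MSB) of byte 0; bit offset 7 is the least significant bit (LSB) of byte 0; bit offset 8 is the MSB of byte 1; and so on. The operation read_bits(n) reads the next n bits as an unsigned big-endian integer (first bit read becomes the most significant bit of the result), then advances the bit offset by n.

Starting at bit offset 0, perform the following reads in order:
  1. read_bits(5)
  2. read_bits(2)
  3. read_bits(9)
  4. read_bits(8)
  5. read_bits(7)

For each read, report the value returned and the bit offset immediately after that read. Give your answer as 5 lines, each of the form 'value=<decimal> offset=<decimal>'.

Answer: value=24 offset=5
value=3 offset=7
value=480 offset=16
value=124 offset=24
value=91 offset=31

Derivation:
Read 1: bits[0:5] width=5 -> value=24 (bin 11000); offset now 5 = byte 0 bit 5; 27 bits remain
Read 2: bits[5:7] width=2 -> value=3 (bin 11); offset now 7 = byte 0 bit 7; 25 bits remain
Read 3: bits[7:16] width=9 -> value=480 (bin 111100000); offset now 16 = byte 2 bit 0; 16 bits remain
Read 4: bits[16:24] width=8 -> value=124 (bin 01111100); offset now 24 = byte 3 bit 0; 8 bits remain
Read 5: bits[24:31] width=7 -> value=91 (bin 1011011); offset now 31 = byte 3 bit 7; 1 bits remain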